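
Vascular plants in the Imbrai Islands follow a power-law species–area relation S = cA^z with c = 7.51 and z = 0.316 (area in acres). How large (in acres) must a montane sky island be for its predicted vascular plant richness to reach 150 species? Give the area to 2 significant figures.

13000 acres

150 = 7.51 × A^0.316  ⇒  A^0.316 = 150/7.51 = 19.97
ln A = ln(19.97) / 0.316 = 2.9944 / 0.316 = 9.4759
A = e^9.4759 ≈ 13042 acres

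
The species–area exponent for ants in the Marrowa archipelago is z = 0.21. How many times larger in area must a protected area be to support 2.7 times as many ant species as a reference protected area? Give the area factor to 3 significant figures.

113

(A₂/A₁)^0.21 = 2.7, so A₂/A₁ = 2.7^(1/0.21) = 2.7^4.762
ln(A₂/A₁) = ln 2.7 / 0.21 = 0.9933 / 0.21 = 4.7298
A₂/A₁ = e^4.7298 ≈ 113.3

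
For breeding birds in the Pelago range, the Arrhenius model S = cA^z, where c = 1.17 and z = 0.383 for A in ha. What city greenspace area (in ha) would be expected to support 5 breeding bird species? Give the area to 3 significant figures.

44.4 ha

5 = 1.17 × A^0.383  ⇒  A^0.383 = 5/1.17 = 4.274
ln A = ln(4.274) / 0.383 = 1.4524 / 0.383 = 3.7923
A = e^3.7923 ≈ 44.36 ha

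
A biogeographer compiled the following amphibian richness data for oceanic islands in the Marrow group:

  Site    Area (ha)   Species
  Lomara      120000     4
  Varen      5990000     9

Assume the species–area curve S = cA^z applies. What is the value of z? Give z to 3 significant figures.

0.207

Taking logs: ln S = ln c + z ln A, so z = (ln S₂ − ln S₁)/(ln A₂ − ln A₁).
z = ln(9/4) / ln(5990000/120000) = ln(2.25) / ln(49.92) = 0.8109 / 3.9104 = 0.2074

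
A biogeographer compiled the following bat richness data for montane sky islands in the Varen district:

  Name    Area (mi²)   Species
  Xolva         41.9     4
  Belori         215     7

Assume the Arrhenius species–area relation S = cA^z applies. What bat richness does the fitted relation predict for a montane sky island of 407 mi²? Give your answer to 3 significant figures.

z = ln(7/4) / ln(215/41.9) = 0.5596 / 1.6354 = 0.3422
c = 4 / 41.9^0.3422 = 4 / 3.59 = 1.114
S₃ = 1.114 × 407^0.3422 = 1.114 × 7.816 ≈ 8.708

8.71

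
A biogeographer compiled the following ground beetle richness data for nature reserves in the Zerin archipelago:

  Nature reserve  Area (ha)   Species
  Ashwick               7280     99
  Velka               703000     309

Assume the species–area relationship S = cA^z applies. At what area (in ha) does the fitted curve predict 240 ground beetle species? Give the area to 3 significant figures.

255000 ha

z = ln(309/99) / ln(703000/7280) = 1.1382 / 4.5702 = 0.2491
c = 99 / 7280^0.2491 = 99 / 9.159 = 10.81
A = (240/10.81)^(1/0.2491) ⇒ ln A = ln(22.2)/0.2491 = 12.4485
A = e^12.4485 ≈ 254856 ha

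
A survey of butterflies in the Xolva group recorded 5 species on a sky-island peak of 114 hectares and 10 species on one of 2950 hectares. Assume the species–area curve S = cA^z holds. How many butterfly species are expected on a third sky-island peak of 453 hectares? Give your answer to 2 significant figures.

z = ln(10/5) / ln(2950/114) = 0.6931 / 3.2534 = 0.2131
c = 5 / 114^0.2131 = 5 / 2.743 = 1.823
S₃ = 1.823 × 453^0.2131 = 1.823 × 3.68 ≈ 6.709

6.7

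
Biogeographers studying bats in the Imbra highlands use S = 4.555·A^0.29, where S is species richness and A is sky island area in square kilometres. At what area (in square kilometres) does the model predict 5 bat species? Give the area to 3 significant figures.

5 = 4.555 × A^0.29  ⇒  A^0.29 = 5/4.555 = 1.098
ln A = ln(1.098) / 0.29 = 0.0932 / 0.29 = 0.3214
A = e^0.3214 ≈ 1.379 square kilometres

1.38 square kilometres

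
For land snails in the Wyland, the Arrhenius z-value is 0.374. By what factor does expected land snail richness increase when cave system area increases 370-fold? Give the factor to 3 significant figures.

S₂/S₁ = (A₂/A₁)^z = 370^0.374
ln(S₂/S₁) = 0.374 × ln 370 = 0.374 × 5.9135 = 2.2117
S₂/S₁ = e^2.2117 ≈ 9.131

9.13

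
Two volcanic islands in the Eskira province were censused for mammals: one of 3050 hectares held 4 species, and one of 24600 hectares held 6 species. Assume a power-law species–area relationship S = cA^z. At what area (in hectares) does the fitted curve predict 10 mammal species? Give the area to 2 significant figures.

z = ln(6/4) / ln(24600/3050) = 0.4055 / 2.0876 = 0.1942
c = 4 / 3050^0.1942 = 4 / 4.75 = 0.842
A = (10/0.842)^(1/0.1942) ⇒ ln A = ln(11.88)/0.1942 = 12.7406
A = e^12.7406 ≈ 341319 hectares

340000 hectares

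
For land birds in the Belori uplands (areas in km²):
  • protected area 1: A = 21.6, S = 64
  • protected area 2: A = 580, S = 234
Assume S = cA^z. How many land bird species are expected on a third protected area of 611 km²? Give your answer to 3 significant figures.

z = ln(234/64) / ln(580/21.6) = 1.2964 / 3.2903 = 0.3940
c = 64 / 21.6^0.3940 = 64 / 3.356 = 19.07
S₃ = 19.07 × 611^0.3940 = 19.07 × 12.52 ≈ 238.9

239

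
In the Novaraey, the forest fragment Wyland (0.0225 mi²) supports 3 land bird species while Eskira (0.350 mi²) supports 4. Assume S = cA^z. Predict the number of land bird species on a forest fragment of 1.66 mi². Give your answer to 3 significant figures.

z = ln(4/3) / ln(0.35/0.0225) = 0.2877 / 2.7444 = 0.1048
c = 3 / 0.0225^0.1048 = 3 / 0.6718 = 4.465
S₃ = 4.465 × 1.66^0.1048 = 4.465 × 1.055 ≈ 4.709

4.71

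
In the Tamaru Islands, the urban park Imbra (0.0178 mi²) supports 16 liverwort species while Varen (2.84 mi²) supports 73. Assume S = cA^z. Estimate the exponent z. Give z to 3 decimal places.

0.299

Taking logs: ln S = ln c + z ln A, so z = (ln S₂ − ln S₁)/(ln A₂ − ln A₁).
z = ln(73/16) / ln(2.84/0.0178) = ln(4.562) / ln(159.6) = 1.5179 / 5.0724 = 0.2992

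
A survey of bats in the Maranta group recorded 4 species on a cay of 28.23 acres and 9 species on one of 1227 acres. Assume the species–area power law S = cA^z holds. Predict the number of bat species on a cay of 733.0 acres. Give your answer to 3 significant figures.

z = ln(9/4) / ln(1227/28.23) = 0.8109 / 3.7719 = 0.2150
c = 4 / 28.23^0.2150 = 4 / 2.051 = 1.951
S₃ = 1.951 × 733^0.2150 = 1.951 × 4.13 ≈ 8.056

8.06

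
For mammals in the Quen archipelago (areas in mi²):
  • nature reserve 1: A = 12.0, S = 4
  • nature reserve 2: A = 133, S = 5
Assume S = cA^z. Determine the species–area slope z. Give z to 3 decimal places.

Taking logs: ln S = ln c + z ln A, so z = (ln S₂ − ln S₁)/(ln A₂ − ln A₁).
z = ln(5/4) / ln(133/12) = ln(1.25) / ln(11.08) = 0.2231 / 2.4054 = 0.0928

0.093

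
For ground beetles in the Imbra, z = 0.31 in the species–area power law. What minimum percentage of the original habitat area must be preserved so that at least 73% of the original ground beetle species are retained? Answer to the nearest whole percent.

36%

Need (A_new/A_old)^0.31 = 0.73, so A_new/A_old = 0.73^(1/0.31) = 0.73^3.226
ln(A_new/A_old) = ln 0.73 / 0.31 = -0.3147 / 0.31 = -1.0152
A_new/A_old = e^-1.0152 ≈ 0.3623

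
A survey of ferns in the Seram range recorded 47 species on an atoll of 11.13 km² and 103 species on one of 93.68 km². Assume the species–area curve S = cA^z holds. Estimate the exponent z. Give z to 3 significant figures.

Taking logs: ln S = ln c + z ln A, so z = (ln S₂ − ln S₁)/(ln A₂ − ln A₁).
z = ln(103/47) / ln(93.68/11.13) = ln(2.191) / ln(8.417) = 0.7846 / 2.1302 = 0.3683

0.368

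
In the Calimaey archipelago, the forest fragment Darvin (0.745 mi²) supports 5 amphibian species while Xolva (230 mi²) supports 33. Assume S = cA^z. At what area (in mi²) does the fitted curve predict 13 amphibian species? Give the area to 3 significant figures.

z = ln(33/5) / ln(230/0.745) = 1.8871 / 5.7325 = 0.3292
c = 5 / 0.745^0.3292 = 5 / 0.9076 = 5.509
A = (13/5.509)^(1/0.3292) ⇒ ln A = ln(2.36)/0.3292 = 2.6082
A = e^2.6082 ≈ 13.58 mi²

13.6 mi²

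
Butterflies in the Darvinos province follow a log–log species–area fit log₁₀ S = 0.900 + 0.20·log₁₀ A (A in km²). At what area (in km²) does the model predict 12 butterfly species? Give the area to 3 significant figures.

7.87 km²

12 = 7.943 × A^0.2  ⇒  A^0.2 = 12/7.943 = 1.511
ln A = ln(1.511) / 0.2 = 0.4126 / 0.2 = 2.0629
A = e^2.0629 ≈ 7.869 km²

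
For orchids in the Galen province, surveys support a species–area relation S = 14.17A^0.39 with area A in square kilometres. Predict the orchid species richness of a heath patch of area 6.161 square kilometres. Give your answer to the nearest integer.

S = 14.17 × 6.161^0.39 = 14.17 × 2.032 ≈ 28.8

29 species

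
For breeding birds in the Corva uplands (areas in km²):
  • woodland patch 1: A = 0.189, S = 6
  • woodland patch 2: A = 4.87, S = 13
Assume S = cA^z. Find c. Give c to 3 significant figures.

z = ln(S₂/S₁) / ln(A₂/A₁) = ln(13/6) / ln(4.87/0.189) = 0.7732 / 3.2491 = 0.2380
c = S₁ / A₁^z = 6 / 0.189^0.2380 = 6 / 0.6727 = 8.919

8.92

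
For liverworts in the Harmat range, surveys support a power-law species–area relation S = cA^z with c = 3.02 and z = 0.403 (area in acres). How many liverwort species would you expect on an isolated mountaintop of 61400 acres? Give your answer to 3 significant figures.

S = 3.02 × 61400^0.403
ln S = ln 3.02 + 0.403 × ln 61400 = 1.1053 + 0.403 × 11.0252 = 5.5484
S = e^5.5484 ≈ 256.8

257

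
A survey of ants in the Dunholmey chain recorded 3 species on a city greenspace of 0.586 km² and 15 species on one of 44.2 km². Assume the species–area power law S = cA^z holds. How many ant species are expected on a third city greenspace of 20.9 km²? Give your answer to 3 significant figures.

11.4

z = ln(15/3) / ln(44.2/0.586) = 1.6094 / 4.3232 = 0.3723
c = 3 / 0.586^0.3723 = 3 / 0.8196 = 3.66
S₃ = 3.66 × 20.9^0.3723 = 3.66 × 3.101 ≈ 11.35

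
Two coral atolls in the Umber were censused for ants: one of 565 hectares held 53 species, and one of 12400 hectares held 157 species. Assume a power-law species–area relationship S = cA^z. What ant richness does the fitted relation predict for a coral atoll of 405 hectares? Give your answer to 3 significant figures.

z = ln(157/53) / ln(12400/565) = 1.0860 / 3.0886 = 0.3516
c = 53 / 565^0.3516 = 53 / 9.281 = 5.71
S₃ = 5.71 × 405^0.3516 = 5.71 × 8.256 ≈ 47.15

47.1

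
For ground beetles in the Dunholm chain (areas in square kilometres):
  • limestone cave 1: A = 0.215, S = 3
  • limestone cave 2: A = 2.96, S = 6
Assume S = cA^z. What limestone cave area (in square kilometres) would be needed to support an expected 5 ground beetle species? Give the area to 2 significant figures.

1.5 square kilometres

z = ln(6/3) / ln(2.96/0.215) = 0.6931 / 2.6223 = 0.2643
c = 3 / 0.215^0.2643 = 3 / 0.6661 = 4.504
A = (5/4.504)^(1/0.2643) ⇒ ln A = ln(1.11)/0.2643 = 0.3954
A = e^0.3954 ≈ 1.485 square kilometres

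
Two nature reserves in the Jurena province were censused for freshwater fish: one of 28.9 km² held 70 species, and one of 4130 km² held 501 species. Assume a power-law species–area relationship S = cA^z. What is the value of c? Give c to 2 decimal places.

z = ln(S₂/S₁) / ln(A₂/A₁) = ln(501/70) / ln(4130/28.9) = 1.9681 / 4.9622 = 0.3966
c = S₁ / A₁^z = 70 / 28.9^0.3966 = 70 / 3.797 = 18.44

18.44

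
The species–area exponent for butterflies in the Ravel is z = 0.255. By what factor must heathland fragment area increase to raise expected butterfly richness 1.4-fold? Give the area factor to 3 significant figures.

(A₂/A₁)^0.255 = 1.4, so A₂/A₁ = 1.4^(1/0.255) = 1.4^3.922
ln(A₂/A₁) = ln 1.4 / 0.255 = 0.3365 / 0.255 = 1.3195
A₂/A₁ = e^1.3195 ≈ 3.742

3.74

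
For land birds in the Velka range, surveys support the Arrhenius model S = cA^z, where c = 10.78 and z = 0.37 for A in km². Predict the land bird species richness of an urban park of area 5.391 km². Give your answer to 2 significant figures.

20

S = 10.78 × 5.391^0.37 = 10.78 × 1.865 ≈ 20.11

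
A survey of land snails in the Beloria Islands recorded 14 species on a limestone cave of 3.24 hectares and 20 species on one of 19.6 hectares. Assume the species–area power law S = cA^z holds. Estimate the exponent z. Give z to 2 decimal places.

Taking logs: ln S = ln c + z ln A, so z = (ln S₂ − ln S₁)/(ln A₂ − ln A₁).
z = ln(20/14) / ln(19.6/3.24) = ln(1.429) / ln(6.049) = 0.3567 / 1.8000 = 0.1982

0.20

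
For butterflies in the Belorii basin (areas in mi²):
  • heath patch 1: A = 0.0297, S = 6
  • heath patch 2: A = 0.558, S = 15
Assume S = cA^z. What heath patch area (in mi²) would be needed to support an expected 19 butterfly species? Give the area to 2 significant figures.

z = ln(15/6) / ln(0.558/0.0297) = 0.9163 / 2.9332 = 0.3124
c = 6 / 0.0297^0.3124 = 6 / 0.3334 = 18
A = (19/18)^(1/0.3124) ⇒ ln A = ln(1.056)/0.3124 = 0.1733
A = e^0.1733 ≈ 1.189 mi²

1.2 mi²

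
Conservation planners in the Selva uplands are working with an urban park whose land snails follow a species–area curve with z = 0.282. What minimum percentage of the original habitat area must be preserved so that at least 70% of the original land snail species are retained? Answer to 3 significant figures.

Need (A_new/A_old)^0.282 = 0.7, so A_new/A_old = 0.7^(1/0.282) = 0.7^3.546
ln(A_new/A_old) = ln 0.7 / 0.282 = -0.3567 / 0.282 = -1.2648
A_new/A_old = e^-1.2648 ≈ 0.2823

28.2%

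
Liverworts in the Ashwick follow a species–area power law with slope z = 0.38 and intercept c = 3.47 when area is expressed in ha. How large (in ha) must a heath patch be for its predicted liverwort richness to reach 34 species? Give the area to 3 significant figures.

34 = 3.47 × A^0.38  ⇒  A^0.38 = 34/3.47 = 9.798
ln A = ln(9.798) / 0.38 = 2.2822 / 0.38 = 6.0058
A = e^6.0058 ≈ 405.8 ha

406 ha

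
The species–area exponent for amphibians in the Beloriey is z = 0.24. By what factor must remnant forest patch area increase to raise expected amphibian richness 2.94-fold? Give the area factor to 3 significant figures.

(A₂/A₁)^0.24 = 2.94, so A₂/A₁ = 2.94^(1/0.24) = 2.94^4.167
ln(A₂/A₁) = ln 2.94 / 0.24 = 1.0784 / 0.24 = 4.4934
A₂/A₁ = e^4.4934 ≈ 89.42

89.4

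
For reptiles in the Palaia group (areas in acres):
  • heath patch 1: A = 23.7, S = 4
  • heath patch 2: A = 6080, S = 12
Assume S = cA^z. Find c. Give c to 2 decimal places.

2.14

z = ln(S₂/S₁) / ln(A₂/A₁) = ln(12/4) / ln(6080/23.7) = 1.0986 / 5.5473 = 0.1980
c = S₁ / A₁^z = 4 / 23.7^0.1980 = 4 / 1.872 = 2.137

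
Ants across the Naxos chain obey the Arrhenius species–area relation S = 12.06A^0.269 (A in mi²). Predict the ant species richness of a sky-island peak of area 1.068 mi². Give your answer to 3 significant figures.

S = 12.06 × 1.068^0.269
ln S = ln 12.06 + 0.269 × ln 1.068 = 2.4899 + 0.269 × 0.0658 = 2.5076
S = e^2.5076 ≈ 12.28

12.3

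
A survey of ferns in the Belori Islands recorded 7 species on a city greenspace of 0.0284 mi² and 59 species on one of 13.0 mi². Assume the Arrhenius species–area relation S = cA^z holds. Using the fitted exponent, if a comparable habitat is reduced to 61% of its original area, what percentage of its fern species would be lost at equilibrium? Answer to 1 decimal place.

15.8%

z = ln(59/7) / ln(13/0.0284) = 2.1316 / 6.1263 = 0.3479
S_new/S_old = (A_new/A_old)^z = 0.61^0.3479 = exp(0.3479 × -0.4943) = 0.842
Fraction lost = 1 − 0.842 = 0.158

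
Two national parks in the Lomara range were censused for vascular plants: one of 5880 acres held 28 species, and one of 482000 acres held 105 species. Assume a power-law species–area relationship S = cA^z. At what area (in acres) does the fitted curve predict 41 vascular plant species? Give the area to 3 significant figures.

21000 acres

z = ln(105/28) / ln(482000/5880) = 1.3218 / 4.4064 = 0.3000
c = 28 / 5880^0.3000 = 28 / 13.51 = 2.072
A = (41/2.072)^(1/0.3000) ⇒ ln A = ln(19.78)/0.3000 = 9.9507
A = e^9.9507 ≈ 20967 acres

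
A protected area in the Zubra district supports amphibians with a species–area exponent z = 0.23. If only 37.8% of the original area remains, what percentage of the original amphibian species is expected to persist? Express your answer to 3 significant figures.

S_new/S_old = (A_new/A_old)^z = 0.378^0.23
= exp(0.23 × ln 0.378) = exp(0.23 × -0.9729) = exp(-0.2238) ≈ 0.7995

80.0%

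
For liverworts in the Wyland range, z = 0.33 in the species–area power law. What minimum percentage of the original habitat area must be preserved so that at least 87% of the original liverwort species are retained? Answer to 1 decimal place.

Need (A_new/A_old)^0.33 = 0.87, so A_new/A_old = 0.87^(1/0.33) = 0.87^3.03
ln(A_new/A_old) = ln 0.87 / 0.33 = -0.1393 / 0.33 = -0.4220
A_new/A_old = e^-0.4220 ≈ 0.6557

65.6%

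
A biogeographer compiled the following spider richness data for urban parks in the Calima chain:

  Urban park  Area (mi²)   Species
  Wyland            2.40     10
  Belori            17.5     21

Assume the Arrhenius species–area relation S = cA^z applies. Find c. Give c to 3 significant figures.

z = ln(S₂/S₁) / ln(A₂/A₁) = ln(21/10) / ln(17.5/2.4) = 0.7419 / 1.9867 = 0.3734
c = S₁ / A₁^z = 10 / 2.4^0.3734 = 10 / 1.387 = 7.211

7.21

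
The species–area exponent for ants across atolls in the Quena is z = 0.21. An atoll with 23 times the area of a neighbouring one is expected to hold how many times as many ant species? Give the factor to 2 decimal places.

1.93

S₂/S₁ = (A₂/A₁)^z = 23^0.21
ln(S₂/S₁) = 0.21 × ln 23 = 0.21 × 3.1355 = 0.6585
S₂/S₁ = e^0.6585 ≈ 1.932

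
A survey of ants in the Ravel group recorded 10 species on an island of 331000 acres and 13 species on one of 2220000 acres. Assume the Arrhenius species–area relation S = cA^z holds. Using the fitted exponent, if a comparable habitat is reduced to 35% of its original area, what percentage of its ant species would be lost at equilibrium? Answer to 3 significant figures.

z = ln(13/10) / ln(2220000/331000) = 0.2624 / 1.9031 = 0.1379
S_new/S_old = (A_new/A_old)^z = 0.35^0.1379 = exp(0.1379 × -1.0498) = 0.8653
Fraction lost = 1 − 0.8653 = 0.1347

13.5%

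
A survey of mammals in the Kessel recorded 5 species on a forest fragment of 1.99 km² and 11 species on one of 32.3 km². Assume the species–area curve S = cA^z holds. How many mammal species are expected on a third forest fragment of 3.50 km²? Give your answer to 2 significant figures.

5.9

z = ln(11/5) / ln(32.3/1.99) = 0.7885 / 2.7869 = 0.2829
c = 5 / 1.99^0.2829 = 5 / 1.215 = 4.115
S₃ = 4.115 × 3.5^0.2829 = 4.115 × 1.425 ≈ 5.866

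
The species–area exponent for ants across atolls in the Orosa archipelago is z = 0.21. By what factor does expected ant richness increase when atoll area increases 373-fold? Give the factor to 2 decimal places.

S₂/S₁ = (A₂/A₁)^z = 373^0.21
ln(S₂/S₁) = 0.21 × ln 373 = 0.21 × 5.9216 = 1.2435
S₂/S₁ = e^1.2435 ≈ 3.468

3.47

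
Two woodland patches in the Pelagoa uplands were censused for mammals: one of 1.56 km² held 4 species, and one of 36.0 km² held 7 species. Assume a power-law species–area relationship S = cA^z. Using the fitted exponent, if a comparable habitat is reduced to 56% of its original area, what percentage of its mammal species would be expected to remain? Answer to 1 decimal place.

90.2%

z = ln(7/4) / ln(36/1.56) = 0.5596 / 3.1388 = 0.1783
S_new/S_old = (A_new/A_old)^z = 0.56^0.1783 = exp(0.1783 × -0.5798) = 0.9018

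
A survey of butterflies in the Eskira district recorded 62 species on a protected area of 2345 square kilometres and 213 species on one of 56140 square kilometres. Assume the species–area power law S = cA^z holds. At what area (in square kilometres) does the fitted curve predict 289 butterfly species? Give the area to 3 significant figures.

z = ln(213/62) / ln(56140/2345) = 1.2342 / 3.1756 = 0.3886
c = 62 / 2345^0.3886 = 62 / 20.41 = 3.038
A = (289/3.038)^(1/0.3886) ⇒ ln A = ln(95.12)/0.3886 = 11.7207
A = e^11.7207 ≈ 123098 square kilometres

123000 square kilometres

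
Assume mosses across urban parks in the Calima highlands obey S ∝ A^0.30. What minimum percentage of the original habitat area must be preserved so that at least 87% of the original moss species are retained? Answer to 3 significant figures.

Need (A_new/A_old)^0.3 = 0.87, so A_new/A_old = 0.87^(1/0.3) = 0.87^3.333
ln(A_new/A_old) = ln 0.87 / 0.3 = -0.1393 / 0.3 = -0.4642
A_new/A_old = e^-0.4642 ≈ 0.6286

62.9%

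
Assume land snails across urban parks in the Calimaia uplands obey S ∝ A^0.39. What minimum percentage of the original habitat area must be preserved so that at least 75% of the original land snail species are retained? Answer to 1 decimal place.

47.8%

Need (A_new/A_old)^0.39 = 0.75, so A_new/A_old = 0.75^(1/0.39) = 0.75^2.564
ln(A_new/A_old) = ln 0.75 / 0.39 = -0.2877 / 0.39 = -0.7376
A_new/A_old = e^-0.7376 ≈ 0.4782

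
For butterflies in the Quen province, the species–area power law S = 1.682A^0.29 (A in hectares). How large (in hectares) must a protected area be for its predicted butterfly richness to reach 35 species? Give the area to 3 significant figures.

35100 hectares

35 = 1.682 × A^0.29  ⇒  A^0.29 = 35/1.682 = 20.81
ln A = ln(20.81) / 0.29 = 3.0354 / 0.29 = 10.4668
A = e^10.4668 ≈ 35129 hectares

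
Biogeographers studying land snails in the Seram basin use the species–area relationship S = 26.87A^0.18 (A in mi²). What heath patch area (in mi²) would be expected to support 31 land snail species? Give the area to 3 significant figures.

2.21 mi²

31 = 26.87 × A^0.18  ⇒  A^0.18 = 31/26.87 = 1.154
ln A = ln(1.154) / 0.18 = 0.1430 / 0.18 = 0.7943
A = e^0.7943 ≈ 2.213 mi²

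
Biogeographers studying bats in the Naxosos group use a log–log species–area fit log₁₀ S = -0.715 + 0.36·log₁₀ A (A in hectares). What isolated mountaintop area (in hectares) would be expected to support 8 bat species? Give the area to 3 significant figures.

31200 hectares

8 = 0.1928 × A^0.36  ⇒  A^0.36 = 8/0.1928 = 41.5
ln A = ln(41.5) / 0.36 = 3.7258 / 0.36 = 10.3494
A = e^10.3494 ≈ 31239 hectares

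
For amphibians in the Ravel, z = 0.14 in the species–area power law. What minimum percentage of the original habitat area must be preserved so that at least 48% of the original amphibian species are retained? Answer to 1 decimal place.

0.5%

Need (A_new/A_old)^0.14 = 0.48, so A_new/A_old = 0.48^(1/0.14) = 0.48^7.143
ln(A_new/A_old) = ln 0.48 / 0.14 = -0.7340 / 0.14 = -5.2426
A_new/A_old = e^-5.2426 ≈ 0.005286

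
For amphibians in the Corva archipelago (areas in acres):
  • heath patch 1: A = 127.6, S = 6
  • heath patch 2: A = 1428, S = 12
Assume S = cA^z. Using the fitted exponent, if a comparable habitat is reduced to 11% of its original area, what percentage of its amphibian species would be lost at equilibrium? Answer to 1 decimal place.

z = ln(12/6) / ln(1428/127.6) = 0.6931 / 2.4151 = 0.2870
S_new/S_old = (A_new/A_old)^z = 0.11^0.2870 = exp(0.2870 × -2.2073) = 0.5307
Fraction lost = 1 − 0.5307 = 0.4693

46.9%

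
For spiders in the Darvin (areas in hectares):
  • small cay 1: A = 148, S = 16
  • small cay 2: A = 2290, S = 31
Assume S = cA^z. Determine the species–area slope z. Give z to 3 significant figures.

Taking logs: ln S = ln c + z ln A, so z = (ln S₂ − ln S₁)/(ln A₂ − ln A₁).
z = ln(31/16) / ln(2290/148) = ln(1.938) / ln(15.47) = 0.6614 / 2.7391 = 0.2415

0.241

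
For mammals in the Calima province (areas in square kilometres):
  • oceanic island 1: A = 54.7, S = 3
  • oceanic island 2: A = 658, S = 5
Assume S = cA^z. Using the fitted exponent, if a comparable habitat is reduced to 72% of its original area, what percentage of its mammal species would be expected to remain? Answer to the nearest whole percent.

z = ln(5/3) / ln(658/54.7) = 0.5108 / 2.4873 = 0.2054
S_new/S_old = (A_new/A_old)^z = 0.72^0.2054 = exp(0.2054 × -0.3285) = 0.9348

93%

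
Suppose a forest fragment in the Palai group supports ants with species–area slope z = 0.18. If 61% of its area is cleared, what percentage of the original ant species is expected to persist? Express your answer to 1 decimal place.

84.4%

S_new/S_old = (A_new/A_old)^z = 0.39^0.18
= exp(0.18 × ln 0.39) = exp(0.18 × -0.9416) = exp(-0.1695) ≈ 0.8441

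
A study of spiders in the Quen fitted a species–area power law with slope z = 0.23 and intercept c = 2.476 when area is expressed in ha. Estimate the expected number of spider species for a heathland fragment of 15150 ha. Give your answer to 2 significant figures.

S = 2.476 × 15150^0.23 = 2.476 × 9.152 ≈ 22.66

23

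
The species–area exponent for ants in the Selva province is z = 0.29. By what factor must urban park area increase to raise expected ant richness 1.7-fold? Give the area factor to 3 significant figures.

(A₂/A₁)^0.29 = 1.7, so A₂/A₁ = 1.7^(1/0.29) = 1.7^3.448
ln(A₂/A₁) = ln 1.7 / 0.29 = 0.5306 / 0.29 = 1.8298
A₂/A₁ = e^1.8298 ≈ 6.232

6.23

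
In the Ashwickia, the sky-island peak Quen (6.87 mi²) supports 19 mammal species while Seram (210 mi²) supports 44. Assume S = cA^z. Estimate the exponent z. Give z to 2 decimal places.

Taking logs: ln S = ln c + z ln A, so z = (ln S₂ − ln S₁)/(ln A₂ − ln A₁).
z = ln(44/19) / ln(210/6.87) = ln(2.316) / ln(30.57) = 0.8398 / 3.4199 = 0.2455

0.25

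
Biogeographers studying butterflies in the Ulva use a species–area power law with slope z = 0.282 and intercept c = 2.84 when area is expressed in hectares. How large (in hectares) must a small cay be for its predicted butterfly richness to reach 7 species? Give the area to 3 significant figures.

24.5 hectares

7 = 2.84 × A^0.282  ⇒  A^0.282 = 7/2.84 = 2.465
ln A = ln(2.465) / 0.282 = 0.9021 / 0.282 = 3.1990
A = e^3.1990 ≈ 24.51 hectares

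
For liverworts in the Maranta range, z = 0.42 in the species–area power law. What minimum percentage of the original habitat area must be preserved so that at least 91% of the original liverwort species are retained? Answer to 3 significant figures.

79.9%

Need (A_new/A_old)^0.42 = 0.91, so A_new/A_old = 0.91^(1/0.42) = 0.91^2.381
ln(A_new/A_old) = ln 0.91 / 0.42 = -0.0943 / 0.42 = -0.2245
A_new/A_old = e^-0.2245 ≈ 0.7989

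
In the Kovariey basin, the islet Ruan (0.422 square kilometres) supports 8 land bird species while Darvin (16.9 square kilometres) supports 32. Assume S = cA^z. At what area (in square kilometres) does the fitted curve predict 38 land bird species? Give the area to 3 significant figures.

z = ln(32/8) / ln(16.9/0.422) = 1.3863 / 3.6901 = 0.3757
c = 8 / 0.422^0.3757 = 8 / 0.7232 = 11.06
A = (38/11.06)^(1/0.3757) ⇒ ln A = ln(3.435)/0.3757 = 3.2847
A = e^3.2847 ≈ 26.7 square kilometres

26.7 square kilometres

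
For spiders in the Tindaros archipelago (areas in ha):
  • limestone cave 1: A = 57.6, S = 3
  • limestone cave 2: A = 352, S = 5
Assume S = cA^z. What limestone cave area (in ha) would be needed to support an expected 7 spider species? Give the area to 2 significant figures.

1200 ha

z = ln(5/3) / ln(352/57.6) = 0.5108 / 1.8101 = 0.2822
c = 3 / 57.6^0.2822 = 3 / 3.139 = 0.9557
A = (7/0.9557)^(1/0.2822) ⇒ ln A = ln(7.325)/0.2822 = 7.0559
A = e^7.0559 ≈ 1160 ha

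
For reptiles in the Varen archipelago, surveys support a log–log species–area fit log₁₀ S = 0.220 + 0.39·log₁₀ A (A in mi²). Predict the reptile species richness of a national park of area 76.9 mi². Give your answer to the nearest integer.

9 species

S = 1.66 × 76.9^0.39
ln S = ln 1.66 + 0.39 × ln 76.9 = 0.5066 + 0.39 × 4.3425 = 2.2001
S = e^2.2001 ≈ 9.026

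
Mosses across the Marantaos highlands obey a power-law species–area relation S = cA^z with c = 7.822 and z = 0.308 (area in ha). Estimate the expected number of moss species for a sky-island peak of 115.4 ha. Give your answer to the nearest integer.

34 species

S = 7.822 × 115.4^0.308
ln S = ln 7.822 + 0.308 × ln 115.4 = 2.0569 + 0.308 × 4.7484 = 3.5194
S = e^3.5194 ≈ 33.77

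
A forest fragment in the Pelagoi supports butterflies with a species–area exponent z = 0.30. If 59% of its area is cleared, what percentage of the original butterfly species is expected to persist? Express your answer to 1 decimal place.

S_new/S_old = (A_new/A_old)^z = 0.41^0.3
= exp(0.3 × ln 0.41) = exp(0.3 × -0.8916) = exp(-0.2675) ≈ 0.7653

76.5%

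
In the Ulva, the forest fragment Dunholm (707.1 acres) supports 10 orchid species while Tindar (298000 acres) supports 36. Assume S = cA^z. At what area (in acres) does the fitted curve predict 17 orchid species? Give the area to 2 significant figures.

8600 acres

z = ln(36/10) / ln(298000/707.1) = 1.2809 / 6.0437 = 0.2119
c = 10 / 707.1^0.2119 = 10 / 4.017 = 2.489
A = (17/2.489)^(1/0.2119) ⇒ ln A = ln(6.829)/0.2119 = 9.0648
A = e^9.0648 ≈ 8645 acres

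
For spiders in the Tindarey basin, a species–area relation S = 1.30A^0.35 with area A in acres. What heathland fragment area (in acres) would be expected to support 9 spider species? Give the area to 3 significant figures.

9 = 1.3 × A^0.35  ⇒  A^0.35 = 9/1.3 = 6.923
ln A = ln(6.923) / 0.35 = 1.9349 / 0.35 = 5.5282
A = e^5.5282 ≈ 251.7 acres

252 acres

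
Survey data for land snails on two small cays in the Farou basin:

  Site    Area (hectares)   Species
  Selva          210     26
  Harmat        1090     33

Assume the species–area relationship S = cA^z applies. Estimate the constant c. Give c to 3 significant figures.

z = ln(S₂/S₁) / ln(A₂/A₁) = ln(33/26) / ln(1090/210) = 0.2384 / 1.6468 = 0.1448
c = S₁ / A₁^z = 26 / 210^0.1448 = 26 / 2.169 = 11.99

12.0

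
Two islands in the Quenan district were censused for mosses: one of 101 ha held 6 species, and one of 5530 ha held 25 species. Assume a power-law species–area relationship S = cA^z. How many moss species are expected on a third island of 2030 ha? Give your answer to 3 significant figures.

z = ln(25/6) / ln(5530/101) = 1.4271 / 4.0028 = 0.3565
c = 6 / 101^0.3565 = 6 / 5.183 = 1.158
S₃ = 1.158 × 2030^0.3565 = 1.158 × 15.11 ≈ 17.49

17.5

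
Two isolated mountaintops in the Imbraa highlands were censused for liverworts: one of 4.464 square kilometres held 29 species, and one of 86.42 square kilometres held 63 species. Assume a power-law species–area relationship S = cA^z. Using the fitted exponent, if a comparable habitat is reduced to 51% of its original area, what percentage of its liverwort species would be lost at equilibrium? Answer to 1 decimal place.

16.2%

z = ln(63/29) / ln(86.42/4.464) = 0.7758 / 2.9632 = 0.2618
S_new/S_old = (A_new/A_old)^z = 0.51^0.2618 = exp(0.2618 × -0.6733) = 0.8384
Fraction lost = 1 − 0.8384 = 0.1616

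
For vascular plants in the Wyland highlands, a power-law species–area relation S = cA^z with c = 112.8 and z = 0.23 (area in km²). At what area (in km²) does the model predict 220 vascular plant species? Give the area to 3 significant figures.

18.3 km²

220 = 112.8 × A^0.23  ⇒  A^0.23 = 220/112.8 = 1.95
ln A = ln(1.95) / 0.23 = 0.6680 / 0.23 = 2.9044
A = e^2.9044 ≈ 18.25 km²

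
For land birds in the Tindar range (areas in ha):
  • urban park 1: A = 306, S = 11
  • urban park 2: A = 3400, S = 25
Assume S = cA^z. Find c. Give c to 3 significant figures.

1.56

z = ln(S₂/S₁) / ln(A₂/A₁) = ln(25/11) / ln(3400/306) = 0.8210 / 2.4079 = 0.3409
c = S₁ / A₁^z = 11 / 306^0.3409 = 11 / 7.039 = 1.563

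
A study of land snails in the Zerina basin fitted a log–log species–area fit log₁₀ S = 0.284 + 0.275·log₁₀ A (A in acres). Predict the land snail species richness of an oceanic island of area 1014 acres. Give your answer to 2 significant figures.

S = 1.923 × 1014^0.275 = 1.923 × 6.709 ≈ 12.9

13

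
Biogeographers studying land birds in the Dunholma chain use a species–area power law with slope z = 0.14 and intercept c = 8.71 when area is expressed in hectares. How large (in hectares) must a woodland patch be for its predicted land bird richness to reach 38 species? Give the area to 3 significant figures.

38 = 8.71 × A^0.14  ⇒  A^0.14 = 38/8.71 = 4.363
ln A = ln(4.363) / 0.14 = 1.4731 / 0.14 = 10.5222
A = e^10.5222 ≈ 37132 hectares

37100 hectares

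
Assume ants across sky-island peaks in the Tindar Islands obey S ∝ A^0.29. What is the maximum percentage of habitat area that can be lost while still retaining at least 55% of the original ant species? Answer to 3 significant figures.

Need (A_new/A_old)^0.29 = 0.55, so A_new/A_old = 0.55^(1/0.29) = 0.55^3.448
ln(A_new/A_old) = ln 0.55 / 0.29 = -0.5978 / 0.29 = -2.0615
A_new/A_old = e^-2.0615 ≈ 0.1273
Fraction that can be lost = 1 − 0.1273 = 0.8727

87.3%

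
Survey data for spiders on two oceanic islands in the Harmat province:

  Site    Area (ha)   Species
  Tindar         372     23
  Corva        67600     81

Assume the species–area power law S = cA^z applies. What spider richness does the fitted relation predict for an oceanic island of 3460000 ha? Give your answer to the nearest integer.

210

z = ln(81/23) / ln(67600/372) = 1.2590 / 5.2025 = 0.2420
c = 23 / 372^0.2420 = 23 / 4.188 = 5.491
S₃ = 5.491 × 3460000^0.2420 = 5.491 × 38.23 ≈ 209.9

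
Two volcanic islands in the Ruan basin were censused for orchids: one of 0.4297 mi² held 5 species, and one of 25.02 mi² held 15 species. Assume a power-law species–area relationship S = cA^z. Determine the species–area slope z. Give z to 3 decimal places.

Taking logs: ln S = ln c + z ln A, so z = (ln S₂ − ln S₁)/(ln A₂ − ln A₁).
z = ln(15/5) / ln(25.02/0.4297) = ln(3) / ln(58.23) = 1.0986 / 4.0643 = 0.2703

0.270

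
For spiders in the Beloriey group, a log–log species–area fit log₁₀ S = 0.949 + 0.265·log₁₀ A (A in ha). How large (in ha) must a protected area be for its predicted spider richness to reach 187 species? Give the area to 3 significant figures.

98100 ha

187 = 8.892 × A^0.265  ⇒  A^0.265 = 187/8.892 = 21.03
ln A = ln(21.03) / 0.265 = 3.0460 / 0.265 = 11.4942
A = e^11.4942 ≈ 98142 ha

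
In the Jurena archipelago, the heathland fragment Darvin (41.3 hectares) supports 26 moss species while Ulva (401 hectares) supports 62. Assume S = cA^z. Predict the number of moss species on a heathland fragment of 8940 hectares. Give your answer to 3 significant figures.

z = ln(62/26) / ln(401/41.3) = 0.8690 / 2.2731 = 0.3823
c = 26 / 41.3^0.3823 = 26 / 4.148 = 6.269
S₃ = 6.269 × 8940^0.3823 = 6.269 × 32.41 ≈ 203.2

203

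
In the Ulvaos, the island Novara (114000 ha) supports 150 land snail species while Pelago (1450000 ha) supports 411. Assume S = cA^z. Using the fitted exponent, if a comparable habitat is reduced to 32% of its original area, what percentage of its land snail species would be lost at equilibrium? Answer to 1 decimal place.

z = ln(411/150) / ln(1450000/114000) = 1.0080 / 2.5431 = 0.3963
S_new/S_old = (A_new/A_old)^z = 0.32^0.3963 = exp(0.3963 × -1.1394) = 0.6366
Fraction lost = 1 − 0.6366 = 0.3634

36.3%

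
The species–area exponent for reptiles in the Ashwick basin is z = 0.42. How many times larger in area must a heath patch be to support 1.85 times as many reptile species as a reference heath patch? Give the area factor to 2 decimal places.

(A₂/A₁)^0.42 = 1.85, so A₂/A₁ = 1.85^(1/0.42) = 1.85^2.381
ln(A₂/A₁) = ln 1.85 / 0.42 = 0.6152 / 0.42 = 1.4647
A₂/A₁ = e^1.4647 ≈ 4.326

4.33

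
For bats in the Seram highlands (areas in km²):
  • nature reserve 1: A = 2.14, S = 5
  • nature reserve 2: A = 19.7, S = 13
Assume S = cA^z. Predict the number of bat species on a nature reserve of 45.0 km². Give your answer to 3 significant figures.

18.6

z = ln(13/5) / ln(19.7/2.14) = 0.9555 / 2.2198 = 0.4304
c = 5 / 2.14^0.4304 = 5 / 1.387 = 3.604
S₃ = 3.604 × 45^0.4304 = 3.604 × 5.148 ≈ 18.55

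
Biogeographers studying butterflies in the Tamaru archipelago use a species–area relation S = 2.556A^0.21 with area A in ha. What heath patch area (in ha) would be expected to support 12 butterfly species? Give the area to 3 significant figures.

1580 ha

12 = 2.556 × A^0.21  ⇒  A^0.21 = 12/2.556 = 4.695
ln A = ln(4.695) / 0.21 = 1.5465 / 0.21 = 7.3641
A = e^7.3641 ≈ 1578 ha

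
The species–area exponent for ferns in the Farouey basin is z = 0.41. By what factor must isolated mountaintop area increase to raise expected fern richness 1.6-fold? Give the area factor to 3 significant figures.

(A₂/A₁)^0.41 = 1.6, so A₂/A₁ = 1.6^(1/0.41) = 1.6^2.439
ln(A₂/A₁) = ln 1.6 / 0.41 = 0.4700 / 0.41 = 1.1464
A₂/A₁ = e^1.1464 ≈ 3.147

3.15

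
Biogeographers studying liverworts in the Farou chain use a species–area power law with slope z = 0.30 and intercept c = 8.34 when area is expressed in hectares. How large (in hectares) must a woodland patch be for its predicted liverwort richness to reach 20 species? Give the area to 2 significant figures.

18 hectares

20 = 8.34 × A^0.3  ⇒  A^0.3 = 20/8.34 = 2.398
ln A = ln(2.398) / 0.3 = 0.8747 / 0.3 = 2.9156
A = e^2.9156 ≈ 18.46 hectares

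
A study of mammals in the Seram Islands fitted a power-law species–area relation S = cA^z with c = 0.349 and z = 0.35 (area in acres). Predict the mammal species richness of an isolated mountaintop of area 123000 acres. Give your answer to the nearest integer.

S = 0.349 × 123000^0.35
ln S = ln 0.349 + 0.35 × ln 123000 = -1.0527 + 0.35 × 11.7199 = 3.0493
S = e^3.0493 ≈ 21.1

21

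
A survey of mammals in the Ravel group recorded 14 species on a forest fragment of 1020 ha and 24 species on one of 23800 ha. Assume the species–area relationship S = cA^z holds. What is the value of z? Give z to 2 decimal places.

Taking logs: ln S = ln c + z ln A, so z = (ln S₂ − ln S₁)/(ln A₂ − ln A₁).
z = ln(24/14) / ln(23800/1020) = ln(1.714) / ln(23.33) = 0.5390 / 3.1499 = 0.1711

0.17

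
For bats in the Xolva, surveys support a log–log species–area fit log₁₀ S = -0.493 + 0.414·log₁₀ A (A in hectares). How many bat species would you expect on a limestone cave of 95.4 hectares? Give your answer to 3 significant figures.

2.12

S = 0.3214 × 95.4^0.414 = 0.3214 × 6.6 ≈ 2.121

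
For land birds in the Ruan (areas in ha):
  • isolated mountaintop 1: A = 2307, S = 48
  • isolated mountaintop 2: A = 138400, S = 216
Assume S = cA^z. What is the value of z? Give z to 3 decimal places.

0.367

Taking logs: ln S = ln c + z ln A, so z = (ln S₂ − ln S₁)/(ln A₂ − ln A₁).
z = ln(216/48) / ln(138400/2307) = ln(4.5) / ln(59.99) = 1.5041 / 4.0942 = 0.3674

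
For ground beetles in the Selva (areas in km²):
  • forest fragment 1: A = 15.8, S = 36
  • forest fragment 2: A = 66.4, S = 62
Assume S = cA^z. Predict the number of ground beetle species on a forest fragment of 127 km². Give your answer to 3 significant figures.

z = ln(62/36) / ln(66.4/15.8) = 0.5436 / 1.4357 = 0.3786
c = 36 / 15.8^0.3786 = 36 / 2.844 = 12.66
S₃ = 12.66 × 127^0.3786 = 12.66 × 6.26 ≈ 79.26

79.3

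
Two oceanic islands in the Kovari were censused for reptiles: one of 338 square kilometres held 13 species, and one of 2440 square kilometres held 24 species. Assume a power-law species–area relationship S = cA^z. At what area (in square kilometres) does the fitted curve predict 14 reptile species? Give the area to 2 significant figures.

z = ln(24/13) / ln(2440/338) = 0.6131 / 1.9767 = 0.3102
c = 13 / 338^0.3102 = 13 / 6.087 = 2.136
A = (14/2.136)^(1/0.3102) ⇒ ln A = ln(6.555)/0.3102 = 6.0620
A = e^6.0620 ≈ 429.2 square kilometres

430 square kilometres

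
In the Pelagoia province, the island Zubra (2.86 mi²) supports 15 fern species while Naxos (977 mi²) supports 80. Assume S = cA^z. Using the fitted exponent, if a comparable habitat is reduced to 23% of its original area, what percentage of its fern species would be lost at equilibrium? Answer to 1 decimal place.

z = ln(80/15) / ln(977/2.86) = 1.6740 / 5.8337 = 0.2870
S_new/S_old = (A_new/A_old)^z = 0.23^0.2870 = exp(0.2870 × -1.4697) = 0.6559
Fraction lost = 1 − 0.6559 = 0.3441

34.4%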